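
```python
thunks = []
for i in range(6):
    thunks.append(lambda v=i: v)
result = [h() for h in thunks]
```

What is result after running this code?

Step 1: Default arg v=i captures i at each iteration.
Step 2: Each lambda has its own default: 0, 1, ..., 5.
Step 3: result = [0, 1, 2, 3, 4, 5]

The answer is [0, 1, 2, 3, 4, 5].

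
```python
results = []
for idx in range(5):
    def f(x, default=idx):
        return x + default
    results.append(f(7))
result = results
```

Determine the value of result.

Step 1: Default argument default=idx is evaluated at function definition time.
Step 2: Each iteration creates f with default = current idx value.
Step 3: f(7) returns 7 + default. results = [7, 8, 9, 10, 11]

The answer is [7, 8, 9, 10, 11].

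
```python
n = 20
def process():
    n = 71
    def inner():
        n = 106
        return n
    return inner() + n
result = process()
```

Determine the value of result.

Step 1: process() has local n = 71. inner() has local n = 106.
Step 2: inner() returns its local n = 106.
Step 3: process() returns 106 + its own n (71) = 177

The answer is 177.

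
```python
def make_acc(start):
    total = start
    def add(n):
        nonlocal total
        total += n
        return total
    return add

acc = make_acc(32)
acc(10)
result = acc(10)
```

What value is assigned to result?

Step 1: make_acc(32) creates closure with total = 32.
Step 2: First acc(10): total = 32 + 10 = 42.
Step 3: Second acc(10): total = 42 + 10 = 52. result = 52

The answer is 52.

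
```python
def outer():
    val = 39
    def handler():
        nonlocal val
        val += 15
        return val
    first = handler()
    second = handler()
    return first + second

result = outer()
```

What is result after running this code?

Step 1: val starts at 39.
Step 2: First call: val = 39 + 15 = 54, returns 54.
Step 3: Second call: val = 54 + 15 = 69, returns 69.
Step 4: result = 54 + 69 = 123

The answer is 123.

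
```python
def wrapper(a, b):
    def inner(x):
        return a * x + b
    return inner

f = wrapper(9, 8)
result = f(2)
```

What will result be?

Step 1: wrapper(9, 8) captures a = 9, b = 8.
Step 2: f(2) computes 9 * 2 + 8 = 26.
Step 3: result = 26

The answer is 26.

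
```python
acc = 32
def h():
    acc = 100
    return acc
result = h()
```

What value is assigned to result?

Step 1: Global acc = 32.
Step 2: h() creates local acc = 100, shadowing the global.
Step 3: Returns local acc = 100. result = 100

The answer is 100.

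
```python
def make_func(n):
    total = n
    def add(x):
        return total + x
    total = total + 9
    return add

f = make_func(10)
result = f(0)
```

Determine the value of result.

Step 1: make_func(10) sets total = 10, then total = 10 + 9 = 19.
Step 2: Closures capture by reference, so add sees total = 19.
Step 3: f(0) returns 19 + 0 = 19

The answer is 19.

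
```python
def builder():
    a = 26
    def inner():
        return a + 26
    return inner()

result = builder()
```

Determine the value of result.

Step 1: builder() defines a = 26.
Step 2: inner() reads a = 26 from enclosing scope, returns 26 + 26 = 52.
Step 3: result = 52

The answer is 52.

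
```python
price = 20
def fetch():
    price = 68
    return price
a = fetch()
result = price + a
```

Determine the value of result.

Step 1: Global price = 20. fetch() returns local price = 68.
Step 2: a = 68. Global price still = 20.
Step 3: result = 20 + 68 = 88

The answer is 88.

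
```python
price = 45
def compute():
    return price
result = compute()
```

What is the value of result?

Step 1: price = 45 is defined in the global scope.
Step 2: compute() looks up price. No local price exists, so Python checks the global scope via LEGB rule and finds price = 45.
Step 3: result = 45

The answer is 45.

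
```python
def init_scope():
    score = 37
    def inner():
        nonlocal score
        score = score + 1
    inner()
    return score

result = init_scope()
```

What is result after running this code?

Step 1: init_scope() sets score = 37.
Step 2: inner() uses nonlocal to modify score in init_scope's scope: score = 37 + 1 = 38.
Step 3: init_scope() returns the modified score = 38

The answer is 38.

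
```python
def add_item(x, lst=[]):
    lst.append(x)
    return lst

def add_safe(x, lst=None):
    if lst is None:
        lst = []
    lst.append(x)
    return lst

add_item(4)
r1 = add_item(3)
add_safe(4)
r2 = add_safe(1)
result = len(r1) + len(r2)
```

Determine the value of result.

Step 1: add_item shares mutable default: after 2 calls, lst = [4, 3], len = 2.
Step 2: add_safe creates fresh list each time: r2 = [1], len = 1.
Step 3: result = 2 + 1 = 3

The answer is 3.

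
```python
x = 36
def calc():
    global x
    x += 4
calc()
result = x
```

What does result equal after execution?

Step 1: x = 36 globally.
Step 2: calc() modifies global x: x += 4 = 40.
Step 3: result = 40

The answer is 40.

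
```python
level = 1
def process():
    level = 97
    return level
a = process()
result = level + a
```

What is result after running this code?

Step 1: Global level = 1. process() returns local level = 97.
Step 2: a = 97. Global level still = 1.
Step 3: result = 1 + 97 = 98

The answer is 98.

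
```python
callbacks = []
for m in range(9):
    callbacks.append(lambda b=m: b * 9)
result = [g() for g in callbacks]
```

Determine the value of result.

Step 1: Default arg b=m captures m at each iteration.
Step 2: callbacks[k] has b defaulting to k, returns k * 9.
Step 3: result = [0, 9, 18, 27, 36, 45, 54, 63, 72]

The answer is [0, 9, 18, 27, 36, 45, 54, 63, 72].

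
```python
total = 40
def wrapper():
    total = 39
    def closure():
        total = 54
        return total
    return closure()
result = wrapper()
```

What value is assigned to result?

Step 1: Three scopes define total: global (40), wrapper (39), closure (54).
Step 2: closure() has its own local total = 54, which shadows both enclosing and global.
Step 3: result = 54 (local wins in LEGB)

The answer is 54.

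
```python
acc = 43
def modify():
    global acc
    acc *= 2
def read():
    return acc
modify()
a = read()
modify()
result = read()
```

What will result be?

Step 1: acc = 43.
Step 2: First modify(): acc = 43 * 2 = 86.
Step 3: Second modify(): acc = 86 * 2 = 172.
Step 4: read() returns 172

The answer is 172.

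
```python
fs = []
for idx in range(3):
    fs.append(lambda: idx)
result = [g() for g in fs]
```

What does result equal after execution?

Step 1: All 3 lambdas share the same variable idx.
Step 2: After the loop, idx = 2.
Step 3: Each call returns 2. result = [2, 2, 2]

The answer is [2, 2, 2].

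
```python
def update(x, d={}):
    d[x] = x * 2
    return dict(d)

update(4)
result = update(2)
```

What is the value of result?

Step 1: Mutable default dict is shared across calls.
Step 2: First call adds 4: 8. Second call adds 2: 4.
Step 3: result = {4: 8, 2: 4}

The answer is {4: 8, 2: 4}.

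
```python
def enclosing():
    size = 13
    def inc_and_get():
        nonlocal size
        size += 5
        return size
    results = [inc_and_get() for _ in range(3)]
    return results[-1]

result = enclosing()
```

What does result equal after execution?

Step 1: size = 13.
Step 2: Three calls to inc_and_get(), each adding 5.
Step 3: Last value = 13 + 5 * 3 = 28

The answer is 28.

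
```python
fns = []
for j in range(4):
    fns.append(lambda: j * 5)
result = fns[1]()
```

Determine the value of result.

Step 1: All lambdas reference the same variable j (late binding).
Step 2: After the loop, j = 3. Every lambda returns j * 5.
Step 3: fns[1]() = 3 * 5 = 15

The answer is 15.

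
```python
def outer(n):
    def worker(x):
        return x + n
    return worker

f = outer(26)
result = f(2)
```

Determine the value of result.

Step 1: outer(26) creates a closure that captures n = 26.
Step 2: f(2) calls the closure with x = 2, returning 2 + 26 = 28.
Step 3: result = 28

The answer is 28.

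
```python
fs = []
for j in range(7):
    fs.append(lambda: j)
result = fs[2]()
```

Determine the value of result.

Step 1: The loop creates 7 lambdas, all referencing the same variable j.
Step 2: After the loop, j = 6 (final value).
Step 3: fs[2]() looks up j at call time and finds 6. This is the late binding gotcha. result = 6

The answer is 6.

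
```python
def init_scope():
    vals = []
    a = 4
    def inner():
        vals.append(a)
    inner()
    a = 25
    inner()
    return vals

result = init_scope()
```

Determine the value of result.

Step 1: a = 4. inner() appends current a to vals.
Step 2: First inner(): appends 4. Then a = 25.
Step 3: Second inner(): appends 25 (closure sees updated a). result = [4, 25]

The answer is [4, 25].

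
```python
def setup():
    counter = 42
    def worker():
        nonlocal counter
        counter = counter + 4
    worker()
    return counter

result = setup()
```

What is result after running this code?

Step 1: setup() sets counter = 42.
Step 2: worker() uses nonlocal to modify counter in setup's scope: counter = 42 + 4 = 46.
Step 3: setup() returns the modified counter = 46

The answer is 46.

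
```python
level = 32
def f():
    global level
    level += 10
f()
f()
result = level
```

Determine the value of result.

Step 1: level = 32.
Step 2: First f(): level = 32 + 10 = 42.
Step 3: Second f(): level = 42 + 10 = 52. result = 52

The answer is 52.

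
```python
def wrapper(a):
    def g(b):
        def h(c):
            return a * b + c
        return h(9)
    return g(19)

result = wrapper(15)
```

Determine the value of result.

Step 1: a = 15, b = 19, c = 9.
Step 2: h() computes a * b + c = 15 * 19 + 9 = 294.
Step 3: result = 294

The answer is 294.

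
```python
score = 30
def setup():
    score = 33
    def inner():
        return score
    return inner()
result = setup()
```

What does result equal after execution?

Step 1: score = 30 globally, but setup() defines score = 33 locally.
Step 2: inner() looks up score. Not in local scope, so checks enclosing scope (setup) and finds score = 33.
Step 3: result = 33

The answer is 33.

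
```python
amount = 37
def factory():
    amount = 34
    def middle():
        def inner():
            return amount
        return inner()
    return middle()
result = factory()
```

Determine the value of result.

Step 1: factory() defines amount = 34. middle() and inner() have no local amount.
Step 2: inner() checks local (none), enclosing middle() (none), enclosing factory() and finds amount = 34.
Step 3: result = 34

The answer is 34.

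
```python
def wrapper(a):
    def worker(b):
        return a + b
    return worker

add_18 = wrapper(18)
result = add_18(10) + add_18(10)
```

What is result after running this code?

Step 1: add_18 captures a = 18.
Step 2: add_18(10) = 18 + 10 = 28, called twice.
Step 3: result = 28 + 28 = 56

The answer is 56.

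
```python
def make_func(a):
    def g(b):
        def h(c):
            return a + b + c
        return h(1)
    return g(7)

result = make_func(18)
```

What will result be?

Step 1: a = 18, b = 7, c = 1 across three nested scopes.
Step 2: h() accesses all three via LEGB rule.
Step 3: result = 18 + 7 + 1 = 26

The answer is 26.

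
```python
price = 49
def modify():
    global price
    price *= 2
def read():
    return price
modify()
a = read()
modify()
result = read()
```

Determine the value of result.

Step 1: price = 49.
Step 2: First modify(): price = 49 * 2 = 98.
Step 3: Second modify(): price = 98 * 2 = 196.
Step 4: read() returns 196

The answer is 196.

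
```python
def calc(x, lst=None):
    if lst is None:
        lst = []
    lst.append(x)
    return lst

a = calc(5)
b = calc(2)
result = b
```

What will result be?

Step 1: None default with guard creates a NEW list each call.
Step 2: a = [5] (fresh list). b = [2] (another fresh list).
Step 3: result = [2] (this is the fix for mutable default)

The answer is [2].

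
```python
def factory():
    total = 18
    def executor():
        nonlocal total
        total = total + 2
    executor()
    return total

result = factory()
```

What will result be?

Step 1: factory() sets total = 18.
Step 2: executor() uses nonlocal to modify total in factory's scope: total = 18 + 2 = 20.
Step 3: factory() returns the modified total = 20

The answer is 20.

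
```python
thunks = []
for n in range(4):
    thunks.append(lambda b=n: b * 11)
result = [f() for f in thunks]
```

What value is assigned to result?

Step 1: Default arg b=n captures n at each iteration.
Step 2: thunks[k] has b defaulting to k, returns k * 11.
Step 3: result = [0, 11, 22, 33]

The answer is [0, 11, 22, 33].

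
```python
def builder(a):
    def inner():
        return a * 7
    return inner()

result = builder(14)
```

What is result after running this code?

Step 1: builder(14) binds parameter a = 14.
Step 2: inner() accesses a = 14 from enclosing scope.
Step 3: result = 14 * 7 = 98

The answer is 98.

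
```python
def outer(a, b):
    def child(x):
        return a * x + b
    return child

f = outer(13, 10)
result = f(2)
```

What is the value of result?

Step 1: outer(13, 10) captures a = 13, b = 10.
Step 2: f(2) computes 13 * 2 + 10 = 36.
Step 3: result = 36

The answer is 36.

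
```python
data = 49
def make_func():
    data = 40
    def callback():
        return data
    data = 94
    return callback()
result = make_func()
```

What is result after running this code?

Step 1: make_func() sets data = 40, then later data = 94.
Step 2: callback() is called after data is reassigned to 94. Closures capture variables by reference, not by value.
Step 3: result = 94

The answer is 94.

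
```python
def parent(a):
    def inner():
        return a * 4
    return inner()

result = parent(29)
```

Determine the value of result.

Step 1: parent(29) binds parameter a = 29.
Step 2: inner() accesses a = 29 from enclosing scope.
Step 3: result = 29 * 4 = 116

The answer is 116.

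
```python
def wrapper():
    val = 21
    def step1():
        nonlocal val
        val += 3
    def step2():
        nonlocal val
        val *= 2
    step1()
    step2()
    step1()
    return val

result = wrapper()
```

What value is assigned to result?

Step 1: val = 21.
Step 2: step1(): val = 21 + 3 = 24.
Step 3: step2(): val = 24 * 2 = 48.
Step 4: step1(): val = 48 + 3 = 51. result = 51

The answer is 51.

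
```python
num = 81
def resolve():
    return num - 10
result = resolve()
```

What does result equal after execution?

Step 1: num = 81 is defined globally.
Step 2: resolve() looks up num from global scope = 81, then computes 81 - 10 = 71.
Step 3: result = 71

The answer is 71.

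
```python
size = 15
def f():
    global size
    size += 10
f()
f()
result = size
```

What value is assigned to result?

Step 1: size = 15.
Step 2: First f(): size = 15 + 10 = 25.
Step 3: Second f(): size = 25 + 10 = 35. result = 35

The answer is 35.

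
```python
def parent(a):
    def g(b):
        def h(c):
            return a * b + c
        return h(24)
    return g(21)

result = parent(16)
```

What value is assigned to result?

Step 1: a = 16, b = 21, c = 24.
Step 2: h() computes a * b + c = 16 * 21 + 24 = 360.
Step 3: result = 360

The answer is 360.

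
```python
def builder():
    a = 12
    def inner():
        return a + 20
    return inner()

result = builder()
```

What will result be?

Step 1: builder() defines a = 12.
Step 2: inner() reads a = 12 from enclosing scope, returns 12 + 20 = 32.
Step 3: result = 32

The answer is 32.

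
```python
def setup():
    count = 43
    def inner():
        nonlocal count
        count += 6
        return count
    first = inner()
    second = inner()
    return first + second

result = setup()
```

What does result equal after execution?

Step 1: count starts at 43.
Step 2: First call: count = 43 + 6 = 49, returns 49.
Step 3: Second call: count = 49 + 6 = 55, returns 55.
Step 4: result = 49 + 55 = 104

The answer is 104.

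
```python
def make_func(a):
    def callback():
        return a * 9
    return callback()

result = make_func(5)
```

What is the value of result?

Step 1: make_func(5) binds parameter a = 5.
Step 2: callback() accesses a = 5 from enclosing scope.
Step 3: result = 5 * 9 = 45

The answer is 45.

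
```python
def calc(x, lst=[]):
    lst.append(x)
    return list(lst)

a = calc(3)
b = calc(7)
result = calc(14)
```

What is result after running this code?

Step 1: Default list is shared. list() creates copies for return values.
Step 2: Internal list grows: [3] -> [3, 7] -> [3, 7, 14].
Step 3: result = [3, 7, 14]

The answer is [3, 7, 14].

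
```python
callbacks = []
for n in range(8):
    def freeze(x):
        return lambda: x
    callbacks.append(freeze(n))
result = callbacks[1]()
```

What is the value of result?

Step 1: freeze(n) creates a new scope capturing x = n at call time.
Step 2: callbacks[1] = freeze(1), so its lambda captures x = 1.
Step 3: result = 1 (closure factory fixes late binding)

The answer is 1.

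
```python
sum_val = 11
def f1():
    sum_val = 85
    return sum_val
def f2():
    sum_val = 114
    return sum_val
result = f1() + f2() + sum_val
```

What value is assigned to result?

Step 1: Each function shadows global sum_val with its own local.
Step 2: f1() returns 85, f2() returns 114.
Step 3: Global sum_val = 11 is unchanged. result = 85 + 114 + 11 = 210

The answer is 210.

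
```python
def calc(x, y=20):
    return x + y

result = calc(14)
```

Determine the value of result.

Step 1: calc(14) uses default y = 20.
Step 2: Returns 14 + 20 = 34.
Step 3: result = 34

The answer is 34.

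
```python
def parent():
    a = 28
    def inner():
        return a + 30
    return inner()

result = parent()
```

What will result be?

Step 1: parent() defines a = 28.
Step 2: inner() reads a = 28 from enclosing scope, returns 28 + 30 = 58.
Step 3: result = 58

The answer is 58.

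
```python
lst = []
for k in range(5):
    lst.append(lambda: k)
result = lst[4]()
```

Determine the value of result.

Step 1: The loop creates 5 lambdas, all referencing the same variable k.
Step 2: After the loop, k = 4 (final value).
Step 3: lst[4]() looks up k at call time and finds 4. This is the late binding gotcha. result = 4

The answer is 4.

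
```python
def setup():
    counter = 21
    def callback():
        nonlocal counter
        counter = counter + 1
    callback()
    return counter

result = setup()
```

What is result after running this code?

Step 1: setup() sets counter = 21.
Step 2: callback() uses nonlocal to modify counter in setup's scope: counter = 21 + 1 = 22.
Step 3: setup() returns the modified counter = 22

The answer is 22.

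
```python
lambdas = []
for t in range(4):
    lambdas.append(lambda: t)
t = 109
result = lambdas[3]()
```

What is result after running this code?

Step 1: Lambdas capture the variable t by reference, not by value.
Step 2: After the loop, t is reassigned to 109.
Step 3: lambdas[3]() looks up the current t = 109. result = 109

The answer is 109.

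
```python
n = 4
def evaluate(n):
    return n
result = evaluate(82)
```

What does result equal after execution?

Step 1: Global n = 4.
Step 2: evaluate(82) takes parameter n = 82, which shadows the global.
Step 3: result = 82

The answer is 82.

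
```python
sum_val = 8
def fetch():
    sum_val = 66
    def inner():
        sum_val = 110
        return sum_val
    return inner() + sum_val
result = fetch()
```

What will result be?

Step 1: fetch() has local sum_val = 66. inner() has local sum_val = 110.
Step 2: inner() returns its local sum_val = 110.
Step 3: fetch() returns 110 + its own sum_val (66) = 176

The answer is 176.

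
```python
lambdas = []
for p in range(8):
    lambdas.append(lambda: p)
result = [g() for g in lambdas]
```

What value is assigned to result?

Step 1: All 8 lambdas share the same variable p.
Step 2: After the loop, p = 7.
Step 3: Each call returns 7. result = [7, 7, 7, 7, 7, 7, 7, 7]

The answer is [7, 7, 7, 7, 7, 7, 7, 7].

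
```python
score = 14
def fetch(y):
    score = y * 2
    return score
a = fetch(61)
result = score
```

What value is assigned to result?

Step 1: Global score = 14.
Step 2: fetch(61) creates local score = 61 * 2 = 122.
Step 3: Global score unchanged because no global keyword. result = 14

The answer is 14.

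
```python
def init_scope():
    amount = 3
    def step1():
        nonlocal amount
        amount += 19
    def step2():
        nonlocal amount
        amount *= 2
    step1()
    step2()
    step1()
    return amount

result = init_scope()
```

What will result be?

Step 1: amount = 3.
Step 2: step1(): amount = 3 + 19 = 22.
Step 3: step2(): amount = 22 * 2 = 44.
Step 4: step1(): amount = 44 + 19 = 63. result = 63

The answer is 63.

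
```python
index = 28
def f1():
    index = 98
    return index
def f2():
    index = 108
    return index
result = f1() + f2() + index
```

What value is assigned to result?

Step 1: Each function shadows global index with its own local.
Step 2: f1() returns 98, f2() returns 108.
Step 3: Global index = 28 is unchanged. result = 98 + 108 + 28 = 234

The answer is 234.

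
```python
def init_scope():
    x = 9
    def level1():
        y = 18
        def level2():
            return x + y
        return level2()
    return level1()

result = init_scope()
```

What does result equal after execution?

Step 1: x = 9 in init_scope. y = 18 in level1.
Step 2: level2() reads x = 9 and y = 18 from enclosing scopes.
Step 3: result = 9 + 18 = 27

The answer is 27.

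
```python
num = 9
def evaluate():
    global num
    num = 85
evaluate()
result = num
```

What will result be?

Step 1: num = 9 globally.
Step 2: evaluate() declares global num and sets it to 85.
Step 3: After evaluate(), global num = 85. result = 85

The answer is 85.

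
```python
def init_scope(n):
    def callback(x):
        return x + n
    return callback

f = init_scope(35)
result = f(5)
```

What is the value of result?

Step 1: init_scope(35) creates a closure that captures n = 35.
Step 2: f(5) calls the closure with x = 5, returning 5 + 35 = 40.
Step 3: result = 40

The answer is 40.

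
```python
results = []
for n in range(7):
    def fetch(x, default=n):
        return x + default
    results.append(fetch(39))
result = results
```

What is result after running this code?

Step 1: Default argument default=n is evaluated at function definition time.
Step 2: Each iteration creates fetch with default = current n value.
Step 3: fetch(39) returns 39 + default. results = [39, 40, 41, 42, 43, 44, 45]

The answer is [39, 40, 41, 42, 43, 44, 45].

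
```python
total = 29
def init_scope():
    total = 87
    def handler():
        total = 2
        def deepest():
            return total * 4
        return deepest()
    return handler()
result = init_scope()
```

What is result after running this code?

Step 1: deepest() looks up total through LEGB: not local, finds total = 2 in enclosing handler().
Step 2: Returns 2 * 4 = 8.
Step 3: result = 8

The answer is 8.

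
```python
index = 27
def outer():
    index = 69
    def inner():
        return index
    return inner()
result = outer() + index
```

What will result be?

Step 1: Global index = 27. outer() shadows with index = 69.
Step 2: inner() returns enclosing index = 69. outer() = 69.
Step 3: result = 69 + global index (27) = 96

The answer is 96.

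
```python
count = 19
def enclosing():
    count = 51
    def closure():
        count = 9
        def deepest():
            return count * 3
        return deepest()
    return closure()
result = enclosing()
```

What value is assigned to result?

Step 1: deepest() looks up count through LEGB: not local, finds count = 9 in enclosing closure().
Step 2: Returns 9 * 3 = 27.
Step 3: result = 27

The answer is 27.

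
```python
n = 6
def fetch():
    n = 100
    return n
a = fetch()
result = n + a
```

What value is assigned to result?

Step 1: Global n = 6. fetch() returns local n = 100.
Step 2: a = 100. Global n still = 6.
Step 3: result = 6 + 100 = 106

The answer is 106.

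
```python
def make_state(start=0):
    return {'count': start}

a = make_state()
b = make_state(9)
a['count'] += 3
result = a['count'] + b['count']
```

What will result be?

Step 1: make_state() returns a new dict each call (immutable default 0).
Step 2: a = {'count': 0}, b = {'count': 9}.
Step 3: a['count'] += 3 = 3. result = 3 + 9 = 12

The answer is 12.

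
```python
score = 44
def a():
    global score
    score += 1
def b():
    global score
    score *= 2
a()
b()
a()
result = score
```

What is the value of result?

Step 1: score = 44.
Step 2: a(): score = 44 + 1 = 45.
Step 3: b(): score = 45 * 2 = 90.
Step 4: a(): score = 90 + 1 = 91

The answer is 91.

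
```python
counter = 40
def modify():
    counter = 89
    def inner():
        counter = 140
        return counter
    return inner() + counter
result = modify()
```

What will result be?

Step 1: modify() has local counter = 89. inner() has local counter = 140.
Step 2: inner() returns its local counter = 140.
Step 3: modify() returns 140 + its own counter (89) = 229

The answer is 229.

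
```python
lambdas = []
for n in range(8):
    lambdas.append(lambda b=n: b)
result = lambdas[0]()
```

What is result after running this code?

Step 1: Default argument b=n captures n's value at each iteration.
Step 2: lambdas[0] captured b = 0 when n was 0.
Step 3: result = 0

The answer is 0.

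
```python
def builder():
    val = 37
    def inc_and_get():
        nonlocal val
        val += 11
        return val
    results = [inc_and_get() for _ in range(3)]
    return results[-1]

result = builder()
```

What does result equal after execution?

Step 1: val = 37.
Step 2: Three calls to inc_and_get(), each adding 11.
Step 3: Last value = 37 + 11 * 3 = 70

The answer is 70.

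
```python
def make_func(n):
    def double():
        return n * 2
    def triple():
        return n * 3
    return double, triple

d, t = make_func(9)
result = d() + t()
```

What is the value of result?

Step 1: Both closures capture the same n = 9.
Step 2: d() = 9 * 2 = 18, t() = 9 * 3 = 27.
Step 3: result = 18 + 27 = 45

The answer is 45.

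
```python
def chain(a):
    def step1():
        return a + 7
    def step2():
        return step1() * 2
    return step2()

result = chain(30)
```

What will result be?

Step 1: chain(30) captures a = 30.
Step 2: step2() calls step1() which returns 30 + 7 = 37.
Step 3: step2() returns 37 * 2 = 74

The answer is 74.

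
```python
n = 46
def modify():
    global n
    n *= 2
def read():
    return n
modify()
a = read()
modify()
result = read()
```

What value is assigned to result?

Step 1: n = 46.
Step 2: First modify(): n = 46 * 2 = 92.
Step 3: Second modify(): n = 92 * 2 = 184.
Step 4: read() returns 184

The answer is 184.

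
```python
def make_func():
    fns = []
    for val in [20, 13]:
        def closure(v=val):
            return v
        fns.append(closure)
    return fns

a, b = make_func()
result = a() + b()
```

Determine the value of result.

Step 1: Default argument v=val captures val at each iteration.
Step 2: a() returns 20 (captured at first iteration), b() returns 13 (captured at second).
Step 3: result = 20 + 13 = 33

The answer is 33.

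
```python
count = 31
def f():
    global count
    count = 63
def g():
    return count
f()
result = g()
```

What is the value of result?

Step 1: count = 31.
Step 2: f() sets global count = 63.
Step 3: g() reads global count = 63. result = 63

The answer is 63.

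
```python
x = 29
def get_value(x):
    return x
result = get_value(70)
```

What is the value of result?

Step 1: Global x = 29.
Step 2: get_value(70) takes parameter x = 70, which shadows the global.
Step 3: result = 70

The answer is 70.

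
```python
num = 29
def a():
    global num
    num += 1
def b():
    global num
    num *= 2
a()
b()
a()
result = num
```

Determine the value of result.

Step 1: num = 29.
Step 2: a(): num = 29 + 1 = 30.
Step 3: b(): num = 30 * 2 = 60.
Step 4: a(): num = 60 + 1 = 61

The answer is 61.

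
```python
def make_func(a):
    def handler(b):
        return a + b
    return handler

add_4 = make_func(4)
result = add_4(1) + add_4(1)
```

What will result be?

Step 1: add_4 captures a = 4.
Step 2: add_4(1) = 4 + 1 = 5, called twice.
Step 3: result = 5 + 5 = 10

The answer is 10.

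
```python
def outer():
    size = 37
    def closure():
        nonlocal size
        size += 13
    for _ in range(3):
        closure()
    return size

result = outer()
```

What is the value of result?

Step 1: size = 37.
Step 2: closure() is called 3 times in a loop, each adding 13 via nonlocal.
Step 3: size = 37 + 13 * 3 = 76

The answer is 76.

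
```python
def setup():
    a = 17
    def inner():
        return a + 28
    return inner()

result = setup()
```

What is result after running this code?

Step 1: setup() defines a = 17.
Step 2: inner() reads a = 17 from enclosing scope, returns 17 + 28 = 45.
Step 3: result = 45

The answer is 45.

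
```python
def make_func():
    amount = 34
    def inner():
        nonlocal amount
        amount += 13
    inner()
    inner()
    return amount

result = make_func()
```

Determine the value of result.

Step 1: amount starts at 34.
Step 2: inner() is called 2 times, each adding 13.
Step 3: amount = 34 + 13 * 2 = 60

The answer is 60.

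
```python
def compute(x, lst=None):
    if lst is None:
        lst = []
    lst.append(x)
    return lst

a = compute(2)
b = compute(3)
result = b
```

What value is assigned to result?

Step 1: None default with guard creates a NEW list each call.
Step 2: a = [2] (fresh list). b = [3] (another fresh list).
Step 3: result = [3] (this is the fix for mutable default)

The answer is [3].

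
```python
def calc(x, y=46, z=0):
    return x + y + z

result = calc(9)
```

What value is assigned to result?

Step 1: calc(9) uses defaults y = 46, z = 0.
Step 2: Returns 9 + 46 + 0 = 55.
Step 3: result = 55

The answer is 55.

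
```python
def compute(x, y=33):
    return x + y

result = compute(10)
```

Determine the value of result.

Step 1: compute(10) uses default y = 33.
Step 2: Returns 10 + 33 = 43.
Step 3: result = 43

The answer is 43.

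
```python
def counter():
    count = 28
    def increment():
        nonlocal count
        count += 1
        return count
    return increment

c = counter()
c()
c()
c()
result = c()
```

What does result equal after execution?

Step 1: counter() creates closure with count = 28.
Step 2: Each c() call increments count via nonlocal. After 4 calls: 28 + 4 = 32.
Step 3: result = 32

The answer is 32.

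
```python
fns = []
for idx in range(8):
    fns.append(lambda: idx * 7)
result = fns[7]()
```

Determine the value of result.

Step 1: All lambdas reference the same variable idx (late binding).
Step 2: After the loop, idx = 7. Every lambda returns idx * 7.
Step 3: fns[7]() = 7 * 7 = 49

The answer is 49.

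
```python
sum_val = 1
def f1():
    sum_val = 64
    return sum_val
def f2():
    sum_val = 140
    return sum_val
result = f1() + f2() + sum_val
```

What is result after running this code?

Step 1: Each function shadows global sum_val with its own local.
Step 2: f1() returns 64, f2() returns 140.
Step 3: Global sum_val = 1 is unchanged. result = 64 + 140 + 1 = 205

The answer is 205.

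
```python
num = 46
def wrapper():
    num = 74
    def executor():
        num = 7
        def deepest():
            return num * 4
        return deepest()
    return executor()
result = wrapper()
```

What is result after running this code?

Step 1: deepest() looks up num through LEGB: not local, finds num = 7 in enclosing executor().
Step 2: Returns 7 * 4 = 28.
Step 3: result = 28

The answer is 28.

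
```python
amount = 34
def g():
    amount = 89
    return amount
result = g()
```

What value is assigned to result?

Step 1: Global amount = 34.
Step 2: g() creates local amount = 89, shadowing the global.
Step 3: Returns local amount = 89. result = 89

The answer is 89.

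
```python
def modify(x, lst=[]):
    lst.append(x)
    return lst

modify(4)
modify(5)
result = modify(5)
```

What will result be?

Step 1: Mutable default argument gotcha! The list [] is created once.
Step 2: Each call appends to the SAME list: [4], [4, 5], [4, 5, 5].
Step 3: result = [4, 5, 5]

The answer is [4, 5, 5].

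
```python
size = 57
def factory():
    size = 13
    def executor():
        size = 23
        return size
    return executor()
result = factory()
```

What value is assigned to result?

Step 1: Three scopes define size: global (57), factory (13), executor (23).
Step 2: executor() has its own local size = 23, which shadows both enclosing and global.
Step 3: result = 23 (local wins in LEGB)

The answer is 23.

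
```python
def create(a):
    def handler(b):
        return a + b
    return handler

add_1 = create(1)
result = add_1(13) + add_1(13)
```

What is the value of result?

Step 1: add_1 captures a = 1.
Step 2: add_1(13) = 1 + 13 = 14, called twice.
Step 3: result = 14 + 14 = 28

The answer is 28.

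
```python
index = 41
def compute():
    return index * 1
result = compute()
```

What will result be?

Step 1: index = 41 is defined globally.
Step 2: compute() looks up index from global scope = 41, then computes 41 * 1 = 41.
Step 3: result = 41

The answer is 41.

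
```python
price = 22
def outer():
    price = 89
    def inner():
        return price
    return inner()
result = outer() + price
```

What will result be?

Step 1: Global price = 22. outer() shadows with price = 89.
Step 2: inner() returns enclosing price = 89. outer() = 89.
Step 3: result = 89 + global price (22) = 111

The answer is 111.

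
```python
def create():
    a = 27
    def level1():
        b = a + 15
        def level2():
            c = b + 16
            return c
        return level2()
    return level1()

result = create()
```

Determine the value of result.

Step 1: a = 27. b = a + 15 = 42.
Step 2: c = b + 16 = 42 + 16 = 58.
Step 3: result = 58

The answer is 58.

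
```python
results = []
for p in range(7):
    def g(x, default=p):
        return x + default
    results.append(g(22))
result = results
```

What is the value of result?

Step 1: Default argument default=p is evaluated at function definition time.
Step 2: Each iteration creates g with default = current p value.
Step 3: g(22) returns 22 + default. results = [22, 23, 24, 25, 26, 27, 28]

The answer is [22, 23, 24, 25, 26, 27, 28].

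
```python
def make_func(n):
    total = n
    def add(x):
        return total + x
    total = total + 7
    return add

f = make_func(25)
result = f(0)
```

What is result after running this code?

Step 1: make_func(25) sets total = 25, then total = 25 + 7 = 32.
Step 2: Closures capture by reference, so add sees total = 32.
Step 3: f(0) returns 32 + 0 = 32

The answer is 32.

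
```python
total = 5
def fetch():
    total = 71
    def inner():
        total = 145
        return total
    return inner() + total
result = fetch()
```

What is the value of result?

Step 1: fetch() has local total = 71. inner() has local total = 145.
Step 2: inner() returns its local total = 145.
Step 3: fetch() returns 145 + its own total (71) = 216

The answer is 216.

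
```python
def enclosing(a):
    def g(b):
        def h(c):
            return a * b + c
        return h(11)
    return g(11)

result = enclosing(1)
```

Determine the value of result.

Step 1: a = 1, b = 11, c = 11.
Step 2: h() computes a * b + c = 1 * 11 + 11 = 22.
Step 3: result = 22

The answer is 22.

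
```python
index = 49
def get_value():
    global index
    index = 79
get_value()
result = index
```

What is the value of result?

Step 1: index = 49 globally.
Step 2: get_value() declares global index and sets it to 79.
Step 3: After get_value(), global index = 79. result = 79

The answer is 79.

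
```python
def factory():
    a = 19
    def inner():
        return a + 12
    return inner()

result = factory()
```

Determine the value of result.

Step 1: factory() defines a = 19.
Step 2: inner() reads a = 19 from enclosing scope, returns 19 + 12 = 31.
Step 3: result = 31

The answer is 31.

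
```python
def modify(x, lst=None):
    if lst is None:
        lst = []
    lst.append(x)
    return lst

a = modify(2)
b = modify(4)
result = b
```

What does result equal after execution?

Step 1: None default with guard creates a NEW list each call.
Step 2: a = [2] (fresh list). b = [4] (another fresh list).
Step 3: result = [4] (this is the fix for mutable default)

The answer is [4].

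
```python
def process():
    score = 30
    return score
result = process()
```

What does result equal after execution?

Step 1: process() defines score = 30 in its local scope.
Step 2: return score finds the local variable score = 30.
Step 3: result = 30

The answer is 30.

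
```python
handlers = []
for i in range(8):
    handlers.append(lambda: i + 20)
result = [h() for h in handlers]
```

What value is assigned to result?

Step 1: All lambdas capture i by reference. After the loop, i = 7.
Step 2: Each call returns 7 + 20 = 27.
Step 3: result = [27, 27, 27, 27, 27, 27, 27, 27]

The answer is [27, 27, 27, 27, 27, 27, 27, 27].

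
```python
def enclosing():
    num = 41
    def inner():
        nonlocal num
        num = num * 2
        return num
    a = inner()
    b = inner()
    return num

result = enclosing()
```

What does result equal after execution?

Step 1: num starts at 41.
Step 2: First inner(): num = 41 * 2 = 82.
Step 3: Second inner(): num = 82 * 2 = 164.
Step 4: result = 164

The answer is 164.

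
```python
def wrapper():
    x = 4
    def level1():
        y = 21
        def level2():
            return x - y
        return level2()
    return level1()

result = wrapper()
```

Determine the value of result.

Step 1: x = 4 in wrapper. y = 21 in level1.
Step 2: level2() reads x = 4 and y = 21 from enclosing scopes.
Step 3: result = 4 - 21 = -17

The answer is -17.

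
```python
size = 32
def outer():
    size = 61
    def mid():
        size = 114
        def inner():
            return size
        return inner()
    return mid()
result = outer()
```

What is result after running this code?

Step 1: Three levels of shadowing: global 32, outer 61, mid 114.
Step 2: inner() finds size = 114 in enclosing mid() scope.
Step 3: result = 114

The answer is 114.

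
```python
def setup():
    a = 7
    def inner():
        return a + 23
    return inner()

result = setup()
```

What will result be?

Step 1: setup() defines a = 7.
Step 2: inner() reads a = 7 from enclosing scope, returns 7 + 23 = 30.
Step 3: result = 30

The answer is 30.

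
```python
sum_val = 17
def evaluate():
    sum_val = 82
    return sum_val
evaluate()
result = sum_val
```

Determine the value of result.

Step 1: Global sum_val = 17.
Step 2: evaluate() creates local sum_val = 82 (shadow, not modification).
Step 3: After evaluate() returns, global sum_val is unchanged. result = 17

The answer is 17.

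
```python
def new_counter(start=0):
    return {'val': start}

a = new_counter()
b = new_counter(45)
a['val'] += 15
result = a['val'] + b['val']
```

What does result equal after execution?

Step 1: new_counter() returns a new dict each call (immutable default 0).
Step 2: a = {'val': 0}, b = {'val': 45}.
Step 3: a['val'] += 15 = 15. result = 15 + 45 = 60

The answer is 60.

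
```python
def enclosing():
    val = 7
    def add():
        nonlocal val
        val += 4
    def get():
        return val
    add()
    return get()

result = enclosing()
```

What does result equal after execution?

Step 1: val = 7. add() modifies it via nonlocal, get() reads it.
Step 2: add() makes val = 7 + 4 = 11.
Step 3: get() returns 11. result = 11

The answer is 11.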